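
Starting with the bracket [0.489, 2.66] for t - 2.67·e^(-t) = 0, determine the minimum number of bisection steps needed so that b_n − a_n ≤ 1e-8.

28

Initial width b − a = 2.66 − 0.489 = 2.171000.
After n steps the width is (b−a)/2^n; need (b−a)/2^n ≤ 1e-8.
So n ≥ log₂(2.171000/1e-8) = log₂(217100000.0000) ≈ 27.6938.
Hence n = 28.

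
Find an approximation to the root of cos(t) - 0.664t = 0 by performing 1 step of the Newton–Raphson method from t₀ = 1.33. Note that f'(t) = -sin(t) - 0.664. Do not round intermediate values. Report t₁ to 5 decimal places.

0.93576

t_0 = 1.330000: f = -0.644644, f' = -1.635148 → t_1 = 1.330000 - (-0.644644)/(-1.635148) = 0.935758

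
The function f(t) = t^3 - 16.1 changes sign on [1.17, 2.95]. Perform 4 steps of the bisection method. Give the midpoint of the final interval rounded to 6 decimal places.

f(1.170000) = -14.498387, f(2.950000) = 9.572375 (opposite signs)
step 1: m = 2.060000, f(m) = -7.358184 < 0 → root in [2.060000, 2.950000]
step 2: m = 2.505000, f(m) = -0.381062 < 0 → root in [2.505000, 2.950000]
step 3: m = 2.727500, f(m) = 4.190571 > 0 → root in [2.505000, 2.727500]
step 4: m = 2.616250, f(m) = 1.807614 > 0 → root in [2.505000, 2.616250]
Midpoint of [2.505000, 2.616250] = 2.560625

2.560625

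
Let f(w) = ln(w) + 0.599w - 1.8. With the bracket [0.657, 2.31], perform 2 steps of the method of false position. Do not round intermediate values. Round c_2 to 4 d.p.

1.9363

f(0.657000) = -1.826528, f(2.310000) = 0.420938
step 1: c = 2.000403, f(c) = 0.091590 > 0 → new bracket [0.657000, 2.000403]
step 2: c = 1.936255, f(c) = 0.020573 > 0 → new bracket [0.657000, 1.936255]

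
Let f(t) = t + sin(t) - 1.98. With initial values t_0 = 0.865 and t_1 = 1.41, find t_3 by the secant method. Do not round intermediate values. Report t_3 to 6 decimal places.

1.089711

f(t_0) = -0.353905, f(t_1) = 0.417100
t_2 = 1.410000 - (0.417100)·(1.410000 - 0.865000)/(0.417100 - (-0.353905)) = 1.115165; f(t_2) = 0.033148
t_3 = 1.115165 - (0.033148)·(1.115165 - 1.410000)/(0.033148 - (0.417100)) = 1.089711; f(t_3) = -0.003796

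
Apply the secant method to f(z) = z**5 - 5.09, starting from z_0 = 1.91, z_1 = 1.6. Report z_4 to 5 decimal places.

f(z_0) = 20.329490, f(z_1) = 5.395760
z_2 = 1.600000 - (5.395760)·(1.600000 - 1.910000)/(5.395760 - (20.329490)) = 1.487993; f(z_2) = 2.204644
z_3 = 1.487993 - (2.204644)·(1.487993 - 1.600000)/(2.204644 - (5.395760)) = 1.410610; f(z_3) = 0.495158
z_4 = 1.410610 - (0.495158)·(1.410610 - 1.487993)/(0.495158 - (2.204644)) = 1.388196; f(z_4) = 0.065307

1.38820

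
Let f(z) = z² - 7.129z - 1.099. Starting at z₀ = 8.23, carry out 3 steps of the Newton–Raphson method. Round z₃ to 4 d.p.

f'(z) = 2z - 7.129
z_0 = 8.230000: f = 7.962230, f' = 9.331000 → z_1 = 8.230000 - (7.962230)/(9.331000) = 7.376691
z_1 = 7.376691: f = 0.728137, f' = 7.624381 → z_2 = 7.376691 - (0.728137)/(7.624381) = 7.281189
z_2 = 7.281189: f = 0.009120, f' = 7.433379 → z_3 = 7.281189 - (0.009120)/(7.433379) = 7.279963

7.2800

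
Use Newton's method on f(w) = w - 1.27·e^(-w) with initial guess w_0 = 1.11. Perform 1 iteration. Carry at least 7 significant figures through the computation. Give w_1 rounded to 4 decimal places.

0.6226

f'(w) = 1 + 1.27·e^(-w)
w_0 = 1.110000: f = 0.691460, f' = 1.418540 → w_1 = 1.110000 - (0.691460)/(1.418540) = 0.622555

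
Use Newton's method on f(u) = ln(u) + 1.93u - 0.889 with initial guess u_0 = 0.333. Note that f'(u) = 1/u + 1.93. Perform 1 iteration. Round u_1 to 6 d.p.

u_0 = 0.333000: f = -1.345923, f' = 4.933003 → u_1 = 0.333000 - (-1.345923)/(4.933003) = 0.605840

0.605840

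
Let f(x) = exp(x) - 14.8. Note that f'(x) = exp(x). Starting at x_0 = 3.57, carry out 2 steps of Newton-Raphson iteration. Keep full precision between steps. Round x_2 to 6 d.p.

x_0 = 3.570000: f = 20.716593, f' = 35.516593 → x_1 = 3.570000 - (20.716593)/(35.516593) = 2.986707
x_1 = 2.986707: f = 5.020299, f' = 19.820299 → x_2 = 2.986707 - (5.020299)/(19.820299) = 2.733416

2.733416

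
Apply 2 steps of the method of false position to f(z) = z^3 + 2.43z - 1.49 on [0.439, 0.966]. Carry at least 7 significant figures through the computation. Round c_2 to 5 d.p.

f(0.439000) = -0.338625, f(0.966000) = 1.758809
step 1: c = 0.524083, f(c) = -0.072533 < 0 → new bracket [0.524083, 0.966000]
step 2: c = 0.541586, f(c) = -0.015092 < 0 → new bracket [0.541586, 0.966000]

0.54159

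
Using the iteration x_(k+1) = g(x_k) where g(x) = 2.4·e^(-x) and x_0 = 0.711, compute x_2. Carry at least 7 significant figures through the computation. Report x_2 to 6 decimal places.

0.738379

x_1 = g(0.711000) = 1.178767
x_2 = g(1.178767) = 0.738379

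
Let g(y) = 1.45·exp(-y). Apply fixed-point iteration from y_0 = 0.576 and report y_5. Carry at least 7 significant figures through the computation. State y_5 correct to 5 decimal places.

y_1 = g(0.576000) = 0.815107
y_2 = g(0.815107) = 0.641759
y_3 = g(0.641759) = 0.763231
y_4 = g(0.763231) = 0.675929
y_5 = g(0.675929) = 0.737591

0.73759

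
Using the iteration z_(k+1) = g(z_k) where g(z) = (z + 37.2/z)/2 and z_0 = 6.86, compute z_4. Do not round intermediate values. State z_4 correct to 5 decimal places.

6.09918

z_1 = g(6.860000) = 6.141370
z_2 = g(6.141370) = 6.099325
z_3 = g(6.099325) = 6.099180
z_4 = g(6.099180) = 6.099180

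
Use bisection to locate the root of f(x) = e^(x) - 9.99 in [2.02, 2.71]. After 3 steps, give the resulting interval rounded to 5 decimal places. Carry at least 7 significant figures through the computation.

[2.27875, 2.36500]

f(2.020000) = -2.451675, f(2.710000) = 5.039276 (opposite signs)
step 1: m = 2.365000, f(m) = 0.654039 > 0 → root in [2.020000, 2.365000]
step 2: m = 2.192500, f(m) = -1.032421 < 0 → root in [2.192500, 2.365000]
step 3: m = 2.278750, f(m) = -0.225533 < 0 → root in [2.278750, 2.365000]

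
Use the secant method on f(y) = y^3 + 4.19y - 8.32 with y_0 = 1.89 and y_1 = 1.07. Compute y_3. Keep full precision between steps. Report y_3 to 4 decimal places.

1.3791

f(y_0) = 6.350369, f(y_1) = -2.611657
y_2 = 1.070000 - (-2.611657)·(1.070000 - 1.890000)/(-2.611657 - (6.350369)) = 1.308959; f(y_2) = -0.592724
y_3 = 1.308959 - (-0.592724)·(1.308959 - 1.070000)/(-0.592724 - (-2.611657)) = 1.379114; f(y_3) = 0.081496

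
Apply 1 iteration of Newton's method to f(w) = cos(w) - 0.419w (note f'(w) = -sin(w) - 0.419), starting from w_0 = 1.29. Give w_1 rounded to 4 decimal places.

1.0991

Newton update: w ← w − f(w)/f'(w).
w_0 = 1.290000: f = -0.263389, f' = -1.379835 → w_1 = 1.290000 - (-0.263389)/(-1.379835) = 1.099116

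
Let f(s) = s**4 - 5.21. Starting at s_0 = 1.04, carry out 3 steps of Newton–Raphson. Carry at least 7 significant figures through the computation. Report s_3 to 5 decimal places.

1.52373

f'(s) = 4s**3
s_0 = 1.040000: f = -4.040141, f' = 4.499456 → s_1 = 1.040000 - (-4.040141)/(4.499456) = 1.937918
s_1 = 1.937918: f = 8.893970, f' = 29.111596 → s_2 = 1.937918 - (8.893970)/(29.111596) = 1.632405
s_2 = 1.632405: f = 1.890868, f' = 17.399773 → s_3 = 1.632405 - (1.890868)/(17.399773) = 1.523733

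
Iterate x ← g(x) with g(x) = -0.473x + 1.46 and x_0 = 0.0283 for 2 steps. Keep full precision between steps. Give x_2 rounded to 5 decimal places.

0.77575

x_1 = g(0.028300) = 1.446614
x_2 = g(1.446614) = 0.775752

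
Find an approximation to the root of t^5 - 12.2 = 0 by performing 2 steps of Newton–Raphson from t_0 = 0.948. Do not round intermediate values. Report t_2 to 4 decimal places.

f'(t) = 5t^4
t_0 = 0.948000: f = -11.434330, f' = 4.038344 → t_1 = 0.948000 - (-11.434330)/(4.038344) = 3.779440
t_1 = 3.779440: f = 758.947192, f' = 1020.187104 → t_2 = 3.779440 - (758.947192)/(1020.187104) = 3.035511

3.0355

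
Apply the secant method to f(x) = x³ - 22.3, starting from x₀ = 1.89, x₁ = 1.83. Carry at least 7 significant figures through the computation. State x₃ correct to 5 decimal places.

f(x_0) = -15.548731, f(x_1) = -16.171513
x_2 = 1.830000 - (-16.171513)·(1.830000 - 1.890000)/(-16.171513 - (-15.548731)) = 3.387994; f(x_2) = 16.589109
x_3 = 3.387994 - (16.589109)·(3.387994 - 1.830000)/(16.589109 - (-16.171513)) = 2.599067; f(x_3) = -4.742908

2.59907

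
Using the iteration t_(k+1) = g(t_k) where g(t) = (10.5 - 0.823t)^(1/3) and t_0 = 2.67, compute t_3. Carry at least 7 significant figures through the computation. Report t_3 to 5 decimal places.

2.06446

t_1 = g(2.670000) = 2.024904
t_2 = g(2.024904) = 2.067177
t_3 = g(2.067177) = 2.064460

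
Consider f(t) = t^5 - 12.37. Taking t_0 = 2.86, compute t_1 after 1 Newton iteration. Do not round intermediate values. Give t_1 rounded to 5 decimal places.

2.32498

f'(t) = 5t^4
t_0 = 2.860000: f = 178.980749, f' = 334.529281 → t_1 = 2.860000 - (178.980749)/(334.529281) = 2.324977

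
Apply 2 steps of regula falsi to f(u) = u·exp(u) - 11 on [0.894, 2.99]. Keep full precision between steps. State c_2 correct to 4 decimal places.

1.4374

f(0.894000) = -8.814269, f(2.990000) = 48.458191
step 1: c = 1.216576, f(c) = -6.893316 < 0 → new bracket [1.216576, 2.990000]
step 2: c = 1.437433, f(c) = -4.948588 < 0 → new bracket [1.437433, 2.990000]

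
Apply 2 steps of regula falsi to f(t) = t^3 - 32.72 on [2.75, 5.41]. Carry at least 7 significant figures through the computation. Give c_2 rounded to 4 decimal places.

3.0956

f(2.750000) = -11.923125, f(5.410000) = 125.620421
step 1: c = 2.980585, f(c) = -6.240813 < 0 → new bracket [2.980585, 5.410000]
step 2: c = 3.095566, f(c) = -3.056645 < 0 → new bracket [3.095566, 5.410000]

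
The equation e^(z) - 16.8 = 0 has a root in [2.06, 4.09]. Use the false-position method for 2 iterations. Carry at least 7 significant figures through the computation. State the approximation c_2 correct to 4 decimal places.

False-position update: c = (a·f(b) − b·f(a))/(f(b) − f(a)); replace the endpoint whose sign matches f(c).
f(2.060000) = -8.954030, f(4.090000) = 42.939892
step 1: c = 2.410266, f(c) = -5.663076 < 0 → new bracket [2.410266, 4.090000]
step 2: c = 2.605984, f(c) = -3.255456 < 0 → new bracket [2.605984, 4.090000]

2.6060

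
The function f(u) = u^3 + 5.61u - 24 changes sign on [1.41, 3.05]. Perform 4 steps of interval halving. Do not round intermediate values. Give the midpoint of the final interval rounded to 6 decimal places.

f(1.410000) = -13.286679, f(3.050000) = 21.483125 (opposite signs)
step 1: m = 2.230000, f(m) = -0.400133 < 0 → root in [2.230000, 3.050000]
step 2: m = 2.640000, f(m) = 9.210144 > 0 → root in [2.230000, 2.640000]
step 3: m = 2.435000, f(m) = 4.098013 > 0 → root in [2.230000, 2.435000]
step 4: m = 2.332500, f(m) = 1.775422 > 0 → root in [2.230000, 2.332500]
Midpoint of [2.230000, 2.332500] = 2.281250

2.281250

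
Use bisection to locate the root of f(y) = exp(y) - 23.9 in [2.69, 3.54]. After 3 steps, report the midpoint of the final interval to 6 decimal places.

f(2.690000) = -9.168324, f(3.540000) = 10.566919 (opposite signs)
step 1: m = 3.115000, f(m) = -1.366570 < 0 → root in [3.115000, 3.540000]
step 2: m = 3.327500, f(m) = 3.968583 > 0 → root in [3.115000, 3.327500]
step 3: m = 3.221250, f(m) = 1.159425 > 0 → root in [3.115000, 3.221250]
Midpoint of [3.115000, 3.221250] = 3.168125

3.168125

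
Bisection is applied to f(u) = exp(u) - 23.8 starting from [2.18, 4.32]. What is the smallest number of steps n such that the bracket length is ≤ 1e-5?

Initial width b − a = 4.32 − 2.18 = 2.140000.
After n steps the width is (b−a)/2^n; need (b−a)/2^n ≤ 1e-5.
So n ≥ log₂(2.140000/1e-5) = log₂(214000.0000) ≈ 17.7073.
Hence n = 18.

18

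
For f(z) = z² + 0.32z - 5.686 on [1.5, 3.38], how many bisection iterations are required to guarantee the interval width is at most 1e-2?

8

Initial width b − a = 3.38 − 1.5 = 1.880000.
After n steps the width is (b−a)/2^n; need (b−a)/2^n ≤ 1e-2.
So n ≥ log₂(1.880000/1e-2) = log₂(188.0000) ≈ 7.5546.
Hence n = 8.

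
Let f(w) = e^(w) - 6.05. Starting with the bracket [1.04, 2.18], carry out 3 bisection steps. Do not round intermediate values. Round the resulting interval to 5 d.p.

[1.75250, 1.89500]

f(1.040000) = -3.220783, f(2.180000) = 2.796306 (opposite signs)
step 1: m = 1.610000, f(m) = -1.047189 < 0 → root in [1.610000, 2.180000]
step 2: m = 1.895000, f(m) = 0.602548 > 0 → root in [1.610000, 1.895000]
step 3: m = 1.752500, f(m) = -0.280993 < 0 → root in [1.752500, 1.895000]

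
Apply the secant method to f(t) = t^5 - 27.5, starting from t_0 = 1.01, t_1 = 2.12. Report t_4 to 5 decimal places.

f(t_0) = -26.448990, f(t_1) = 15.323218
t_2 = 2.120000 - (15.323218)·(2.120000 - 1.010000)/(15.323218 - (-26.448990)) = 1.712821; f(t_2) = -12.757888
t_3 = 1.712821 - (-12.757888)·(1.712821 - 2.120000)/(-12.757888 - (15.323218)) = 1.897812; f(t_3) = -2.881277
t_4 = 1.897812 - (-2.881277)·(1.897812 - 1.712821)/(-2.881277 - (-12.757888)) = 1.951778; f(t_4) = 0.823873

1.95178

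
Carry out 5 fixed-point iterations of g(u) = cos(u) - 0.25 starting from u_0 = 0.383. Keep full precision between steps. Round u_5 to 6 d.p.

0.593098

u_1 = g(0.383000) = 0.677548
u_2 = g(0.677548) = 0.529112
u_3 = g(0.529112) = 0.613255
u_4 = g(0.613255) = 0.567779
u_5 = g(0.567779) = 0.593098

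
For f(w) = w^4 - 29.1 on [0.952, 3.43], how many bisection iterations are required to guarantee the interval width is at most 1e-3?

Initial width b − a = 3.43 − 0.952 = 2.478000.
After n steps the width is (b−a)/2^n; need (b−a)/2^n ≤ 1e-3.
So n ≥ log₂(2.478000/1e-3) = log₂(2478.0000) ≈ 11.2750.
Hence n = 12.

12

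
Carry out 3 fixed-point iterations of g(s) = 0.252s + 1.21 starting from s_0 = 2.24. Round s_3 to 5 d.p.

1.62761

s_1 = g(2.240000) = 1.774480
s_2 = g(1.774480) = 1.657169
s_3 = g(1.657169) = 1.627607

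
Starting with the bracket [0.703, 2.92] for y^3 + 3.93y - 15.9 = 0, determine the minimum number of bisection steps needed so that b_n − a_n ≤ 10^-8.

28

Initial width b − a = 2.92 − 0.703 = 2.217000.
After n steps the width is (b−a)/2^n; need (b−a)/2^n ≤ 10^-8.
So n ≥ log₂(2.217000/10^-8) = log₂(221700000.0000) ≈ 27.7240.
Hence n = 28.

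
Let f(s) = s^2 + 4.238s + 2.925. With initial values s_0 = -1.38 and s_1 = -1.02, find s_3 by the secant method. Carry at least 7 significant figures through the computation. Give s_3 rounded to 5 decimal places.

-0.87063

Secant update: s_(k+1) = s_k − f(s_k)·(s_k − s_(k-1))/(f(s_k) − f(s_(k-1))).
f(s_0) = -1.019040, f(s_1) = -0.357360
s_2 = -1.020000 - (-0.357360)·(-1.020000 - -1.380000)/(-0.357360 - (-1.019040)) = -0.825571; f(s_2) = 0.107797
s_3 = -0.825571 - (0.107797)·(-0.825571 - -1.020000)/(0.107797 - (-0.357360)) = -0.870629; f(s_3) = -0.006730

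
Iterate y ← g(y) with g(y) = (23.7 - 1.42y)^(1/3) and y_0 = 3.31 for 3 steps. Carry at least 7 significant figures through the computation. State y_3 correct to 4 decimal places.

2.7077

y_1 = g(3.310000) = 2.668392
y_2 = g(2.668392) = 2.710380
y_3 = g(2.710380) = 2.707672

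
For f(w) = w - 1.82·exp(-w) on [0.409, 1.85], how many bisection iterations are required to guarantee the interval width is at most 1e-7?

24

Initial width b − a = 1.85 − 0.409 = 1.441000.
After n steps the width is (b−a)/2^n; need (b−a)/2^n ≤ 1e-7.
So n ≥ log₂(1.441000/1e-7) = log₂(14410000.0000) ≈ 23.7806.
Hence n = 24.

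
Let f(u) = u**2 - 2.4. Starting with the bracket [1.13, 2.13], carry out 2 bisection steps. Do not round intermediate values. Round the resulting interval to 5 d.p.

[1.38000, 1.63000]

f(1.130000) = -1.123100, f(2.130000) = 2.136900 (opposite signs)
step 1: m = 1.630000, f(m) = 0.256900 > 0 → root in [1.130000, 1.630000]
step 2: m = 1.380000, f(m) = -0.495600 < 0 → root in [1.380000, 1.630000]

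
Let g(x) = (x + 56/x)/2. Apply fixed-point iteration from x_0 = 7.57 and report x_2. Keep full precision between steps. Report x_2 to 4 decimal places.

7.4833

x_1 = g(7.570000) = 7.483811
x_2 = g(7.483811) = 7.483315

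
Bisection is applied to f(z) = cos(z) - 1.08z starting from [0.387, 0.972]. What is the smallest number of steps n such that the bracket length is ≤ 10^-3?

Initial width b − a = 0.972 − 0.387 = 0.585000.
After n steps the width is (b−a)/2^n; need (b−a)/2^n ≤ 10^-3.
So n ≥ log₂(0.585000/10^-3) = log₂(585.0000) ≈ 9.1923.
Hence n = 10.

10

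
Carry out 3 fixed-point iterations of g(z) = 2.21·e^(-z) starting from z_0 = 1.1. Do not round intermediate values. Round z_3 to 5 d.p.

0.76642

z_1 = g(1.100000) = 0.735645
z_2 = g(0.735645) = 1.059024
z_3 = g(1.059024) = 0.766415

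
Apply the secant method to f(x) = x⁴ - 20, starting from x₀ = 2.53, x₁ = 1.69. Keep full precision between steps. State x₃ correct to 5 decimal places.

Secant update: x_(k+1) = x_k − f(x_k)·(x_k − x_(k-1))/(f(x_k) − f(x_(k-1))).
f(x_0) = 20.971521, f(x_1) = -11.842693
x_2 = 1.690000 - (-11.842693)·(1.690000 - 2.530000)/(-11.842693 - (20.971521)) = 1.993157; f(x_2) = -4.217851
x_3 = 1.993157 - (-4.217851)·(1.993157 - 1.690000)/(-4.217851 - (-11.842693)) = 2.160855; f(x_3) = 1.802319

2.16086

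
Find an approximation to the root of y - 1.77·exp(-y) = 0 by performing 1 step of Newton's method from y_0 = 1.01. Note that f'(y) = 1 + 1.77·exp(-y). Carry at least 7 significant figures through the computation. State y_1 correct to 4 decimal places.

Newton update: y ← y − f(y)/f'(y).
y_0 = 1.010000: f = 0.365332, f' = 1.644668 → y_1 = 1.010000 - (0.365332)/(1.644668) = 0.787869

0.7879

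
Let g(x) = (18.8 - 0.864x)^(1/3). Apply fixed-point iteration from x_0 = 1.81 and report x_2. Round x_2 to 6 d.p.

x_1 = g(1.810000) = 2.583133
x_2 = g(2.583133) = 2.549323

2.549323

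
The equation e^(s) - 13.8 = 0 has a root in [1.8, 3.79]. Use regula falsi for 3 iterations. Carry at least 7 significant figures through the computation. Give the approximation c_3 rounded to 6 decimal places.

2.524712

f(1.800000) = -7.750353, f(3.790000) = 30.456400
step 1: c = 2.203677, f(c) = -4.741737 < 0 → new bracket [2.203677, 3.790000]
step 2: c = 2.417380, f(c) = -2.583569 < 0 → new bracket [2.417380, 3.790000]
step 3: c = 2.524712, f(c) = -1.312700 < 0 → new bracket [2.524712, 3.790000]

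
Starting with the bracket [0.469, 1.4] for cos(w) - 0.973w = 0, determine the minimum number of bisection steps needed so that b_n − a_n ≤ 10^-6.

20

Initial width b − a = 1.4 − 0.469 = 0.931000.
After n steps the width is (b−a)/2^n; need (b−a)/2^n ≤ 10^-6.
So n ≥ log₂(0.931000/10^-6) = log₂(931000.0000) ≈ 19.8284.
Hence n = 20.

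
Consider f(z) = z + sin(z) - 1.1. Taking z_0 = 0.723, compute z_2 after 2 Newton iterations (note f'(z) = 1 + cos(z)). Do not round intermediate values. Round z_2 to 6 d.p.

0.564772

z_0 = 0.723000: f = 0.284637, f' = 1.749824 → z_1 = 0.723000 - (0.284637)/(1.749824) = 0.560334
z_1 = 0.560334: f = -0.008197, f' = 1.847078 → z_2 = 0.560334 - (-0.008197)/(1.847078) = 0.564772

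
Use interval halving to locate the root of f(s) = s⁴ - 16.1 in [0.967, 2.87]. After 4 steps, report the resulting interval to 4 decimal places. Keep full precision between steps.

[1.9185, 2.0374]

f(0.967000) = -15.225609, f(2.870000) = 51.746522 (opposite signs)
step 1: m = 1.918500, f(m) = -2.552873 < 0 → root in [1.918500, 2.870000]
step 2: m = 2.394250, f(m) = 16.760789 > 0 → root in [1.918500, 2.394250]
step 3: m = 2.156375, f(m) = 5.522064 > 0 → root in [1.918500, 2.156375]
step 4: m = 2.037438, f(m) = 1.132059 > 0 → root in [1.918500, 2.037438]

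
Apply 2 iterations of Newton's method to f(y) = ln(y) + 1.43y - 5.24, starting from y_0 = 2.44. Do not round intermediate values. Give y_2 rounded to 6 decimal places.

f'(y) = 1/y + 1.43
y_0 = 2.440000: f = -0.858802, f' = 1.839836 → y_1 = 2.440000 - (-0.858802)/(1.839836) = 2.906782
y_1 = 2.906782: f = -0.016255, f' = 1.774023 → y_2 = 2.906782 - (-0.016255)/(1.774023) = 2.915945

2.915945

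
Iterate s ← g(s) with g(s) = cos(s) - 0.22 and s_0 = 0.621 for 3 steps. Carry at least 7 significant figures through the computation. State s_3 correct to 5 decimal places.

s_1 = g(0.621000) = 0.593297
s_2 = g(0.593297) = 0.609102
s_3 = g(0.609102) = 0.600162

0.60016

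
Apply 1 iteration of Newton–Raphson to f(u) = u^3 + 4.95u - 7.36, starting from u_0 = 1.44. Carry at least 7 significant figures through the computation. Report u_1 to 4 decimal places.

Newton update: u ← u − f(u)/f'(u).
f'(u) = 3u^2 + 4.95
u_0 = 1.440000: f = 2.753984, f' = 11.170800 → u_1 = 1.440000 - (2.753984)/(11.170800) = 1.193466

1.1935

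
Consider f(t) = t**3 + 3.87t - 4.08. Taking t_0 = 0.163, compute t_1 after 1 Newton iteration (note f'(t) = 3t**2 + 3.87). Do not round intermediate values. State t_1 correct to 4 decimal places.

1.0352

t_0 = 0.163000: f = -3.444859, f' = 3.949707 → t_1 = 0.163000 - (-3.444859)/(3.949707) = 1.035181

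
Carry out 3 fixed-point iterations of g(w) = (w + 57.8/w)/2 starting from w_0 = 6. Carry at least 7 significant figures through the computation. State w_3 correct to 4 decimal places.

w_1 = g(6.000000) = 7.816667
w_2 = g(7.816667) = 7.605561
w_3 = g(7.605561) = 7.602632

7.6026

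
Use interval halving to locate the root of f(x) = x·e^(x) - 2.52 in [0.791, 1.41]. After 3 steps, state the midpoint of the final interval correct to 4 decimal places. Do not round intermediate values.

0.9844

f(0.791000) = -0.775370, f(1.410000) = 3.255297 (opposite signs)
step 1: m = 1.100500, f(m) = 0.787738 > 0 → root in [0.791000, 1.100500]
step 2: m = 0.945750, f(m) = -0.084936 < 0 → root in [0.945750, 1.100500]
step 3: m = 1.023125, f(m) = 0.326205 > 0 → root in [0.945750, 1.023125]
Midpoint of [0.945750, 1.023125] = 0.984438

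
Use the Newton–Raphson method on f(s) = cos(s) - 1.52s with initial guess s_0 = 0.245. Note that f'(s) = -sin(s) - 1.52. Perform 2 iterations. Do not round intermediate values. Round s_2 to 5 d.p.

0.55821

s_0 = 0.245000: f = 0.597737, f' = -1.762556 → s_1 = 0.245000 - (0.597737)/(-1.762556) = 0.584131
s_1 = 0.584131: f = -0.053687, f' = -2.071475 → s_2 = 0.584131 - (-0.053687)/(-2.071475) = 0.558213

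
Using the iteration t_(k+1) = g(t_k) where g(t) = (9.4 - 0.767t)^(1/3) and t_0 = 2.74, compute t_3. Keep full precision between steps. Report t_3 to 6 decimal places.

1.989245

t_1 = g(2.740000) = 1.939737
t_2 = g(1.939737) = 1.992658
t_3 = g(1.992658) = 1.989245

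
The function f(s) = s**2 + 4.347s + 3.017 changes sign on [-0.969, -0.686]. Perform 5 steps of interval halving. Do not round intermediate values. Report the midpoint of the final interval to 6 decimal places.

-0.867297

f(-0.969000) = -0.256282, f(-0.686000) = 0.505554 (opposite signs)
step 1: m = -0.827500, f(m) = 0.104614 > 0 → root in [-0.969000, -0.827500]
step 2: m = -0.898250, f(m) = -0.080840 < 0 → root in [-0.898250, -0.827500]
step 3: m = -0.862875, f(m) = 0.010636 > 0 → root in [-0.898250, -0.862875]
step 4: m = -0.880563, f(m) = -0.035415 < 0 → root in [-0.880563, -0.862875]
step 5: m = -0.871719, f(m) = -0.012468 < 0 → root in [-0.871719, -0.862875]
Midpoint of [-0.871719, -0.862875] = -0.867297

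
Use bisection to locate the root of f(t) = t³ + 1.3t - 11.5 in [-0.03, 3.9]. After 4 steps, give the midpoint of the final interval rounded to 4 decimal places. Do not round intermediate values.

f(-0.030000) = -11.539027, f(3.900000) = 52.889000 (opposite signs)
step 1: m = 1.935000, f(m) = -1.739425 < 0 → root in [1.935000, 3.900000]
step 2: m = 2.917500, f(m) = 17.125945 > 0 → root in [1.935000, 2.917500]
step 3: m = 2.426250, f(m) = 5.936704 > 0 → root in [1.935000, 2.426250]
step 4: m = 2.180625, f(m) = 1.703958 > 0 → root in [1.935000, 2.180625]
Midpoint of [1.935000, 2.180625] = 2.057812

2.0578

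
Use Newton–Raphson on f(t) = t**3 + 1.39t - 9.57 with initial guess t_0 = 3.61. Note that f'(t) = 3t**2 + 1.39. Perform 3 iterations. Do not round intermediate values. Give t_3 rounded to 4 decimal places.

1.9145

t_0 = 3.610000: f = 42.493781, f' = 40.486300 → t_1 = 3.610000 - (42.493781)/(40.486300) = 2.560416
t_1 = 2.560416: f = 10.774370, f' = 21.057187 → t_2 = 2.560416 - (10.774370)/(21.057187) = 2.048744
t_2 = 2.048744: f = 1.877053, f' = 13.982055 → t_3 = 2.048744 - (1.877053)/(13.982055) = 1.914497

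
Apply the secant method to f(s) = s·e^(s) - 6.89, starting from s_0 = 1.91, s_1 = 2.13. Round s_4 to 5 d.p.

f(s_0) = 6.008400, f(s_1) = 11.033666
s_2 = 2.130000 - (11.033666)·(2.130000 - 1.910000)/(11.033666 - (6.008400)) = 1.646960; f(s_2) = 1.659652
s_3 = 1.646960 - (1.659652)·(1.646960 - 2.130000)/(1.659652 - (11.033666)) = 1.561438; f(s_3) = 0.551300
s_4 = 1.561438 - (0.551300)·(1.561438 - 1.646960)/(0.551300 - (1.659652)) = 1.518899; f(s_4) = 0.047111

1.51890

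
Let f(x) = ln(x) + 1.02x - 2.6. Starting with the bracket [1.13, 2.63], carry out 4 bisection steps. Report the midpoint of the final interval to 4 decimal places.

f(1.130000) = -1.325182, f(2.630000) = 1.049584 (opposite signs)
step 1: m = 1.880000, f(m) = -0.051128 < 0 → root in [1.880000, 2.630000]
step 2: m = 2.255000, f(m) = 0.513250 > 0 → root in [1.880000, 2.255000]
step 3: m = 2.067500, f(m) = 0.235190 > 0 → root in [1.880000, 2.067500]
step 4: m = 1.973750, f(m) = 0.093160 > 0 → root in [1.880000, 1.973750]
Midpoint of [1.880000, 1.973750] = 1.926875

1.9269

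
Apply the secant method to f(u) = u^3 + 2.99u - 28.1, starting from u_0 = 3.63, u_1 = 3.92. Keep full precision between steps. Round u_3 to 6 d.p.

f(u_0) = 30.585847, f(u_1) = 43.857088
u_2 = 3.920000 - (43.857088)·(3.920000 - 3.630000)/(43.857088 - (30.585847)) = 2.961645; f(u_2) = 6.732927
u_3 = 2.961645 - (6.732927)·(2.961645 - 3.920000)/(6.732927 - (43.857088)) = 2.787836; f(u_3) = 1.902769

2.787836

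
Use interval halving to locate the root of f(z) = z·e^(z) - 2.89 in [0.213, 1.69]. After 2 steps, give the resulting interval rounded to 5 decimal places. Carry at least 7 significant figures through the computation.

[0.95150, 1.32075]

f(0.213000) = -2.626437, f(1.690000) = 6.268922 (opposite signs)
step 1: m = 0.951500, f(m) = -0.426004 < 0 → root in [0.951500, 1.690000]
step 2: m = 1.320750, f(m) = 2.057833 > 0 → root in [0.951500, 1.320750]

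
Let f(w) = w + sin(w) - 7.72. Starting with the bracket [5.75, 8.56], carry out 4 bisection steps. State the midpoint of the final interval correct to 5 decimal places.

f(5.750000) = -2.478279, f(8.560000) = 1.600951 (opposite signs)
step 1: m = 7.155000, f(m) = 0.200498 > 0 → root in [5.750000, 7.155000]
step 2: m = 6.452500, f(m) = -1.098993 < 0 → root in [6.452500, 7.155000]
step 3: m = 6.803750, f(m) = -0.418880 < 0 → root in [6.803750, 7.155000]
step 4: m = 6.979375, f(m) = -0.099326 < 0 → root in [6.979375, 7.155000]
Midpoint of [6.979375, 7.155000] = 7.067188

7.06719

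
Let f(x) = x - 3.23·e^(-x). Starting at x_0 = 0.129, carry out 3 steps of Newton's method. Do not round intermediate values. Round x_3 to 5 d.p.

1.08800

Newton update: x ← x − f(x)/f'(x).
f'(x) = 1 + 3.23·e^(-x)
x_0 = 0.129000: f = -2.710086, f' = 3.839086 → x_1 = 0.129000 - (-2.710086)/(3.839086) = 0.834920
x_1 = 0.834920: f = -0.566608, f' = 2.401527 → x_2 = 0.834920 - (-0.566608)/(2.401527) = 1.070856
x_2 = 1.070856: f = -0.036114, f' = 2.106970 → x_3 = 1.070856 - (-0.036114)/(2.106970) = 1.087996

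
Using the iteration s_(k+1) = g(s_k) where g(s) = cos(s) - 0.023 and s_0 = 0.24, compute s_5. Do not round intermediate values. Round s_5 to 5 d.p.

s_1 = g(0.240000) = 0.948338
s_2 = g(0.948338) = 0.560034
s_3 = g(0.560034) = 0.824237
s_4 = g(0.824237) = 0.656117
s_5 = g(0.656117) = 0.769367

0.76937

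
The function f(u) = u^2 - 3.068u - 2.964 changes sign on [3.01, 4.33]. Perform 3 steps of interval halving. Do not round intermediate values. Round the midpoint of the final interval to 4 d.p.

3.9175

f(3.010000) = -3.138580, f(4.330000) = 2.500460 (opposite signs)
step 1: m = 3.670000, f(m) = -0.754660 < 0 → root in [3.670000, 4.330000]
step 2: m = 4.000000, f(m) = 0.764000 > 0 → root in [3.670000, 4.000000]
step 3: m = 3.835000, f(m) = -0.022555 < 0 → root in [3.835000, 4.000000]
Midpoint of [3.835000, 4.000000] = 3.917500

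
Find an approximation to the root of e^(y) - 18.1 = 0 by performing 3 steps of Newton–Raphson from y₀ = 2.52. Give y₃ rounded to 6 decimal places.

Newton update: y ← y − f(y)/f'(y).
f'(y) = e^(y)
y_0 = 2.520000: f = -5.671403, f' = 12.428597 → y_1 = 2.520000 - (-5.671403)/(12.428597) = 2.976319
y_1 = 2.976319: f = 1.515477, f' = 19.615477 → y_2 = 2.976319 - (1.515477)/(19.615477) = 2.899060
y_2 = 2.899060: f = 0.057063, f' = 18.157063 → y_3 = 2.899060 - (0.057063)/(18.157063) = 2.895917

2.895917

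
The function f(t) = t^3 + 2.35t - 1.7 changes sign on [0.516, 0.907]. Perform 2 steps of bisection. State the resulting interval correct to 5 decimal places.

f(0.516000) = -0.350012, f(0.907000) = 1.177593 (opposite signs)
step 1: m = 0.711500, f(m) = 0.332209 > 0 → root in [0.516000, 0.711500]
step 2: m = 0.613750, f(m) = -0.026495 < 0 → root in [0.613750, 0.711500]

[0.61375, 0.71150]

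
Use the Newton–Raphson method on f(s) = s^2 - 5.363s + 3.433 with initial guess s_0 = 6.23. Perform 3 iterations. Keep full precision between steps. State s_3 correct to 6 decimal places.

4.620125

f'(s) = 2s - 5.363
s_0 = 6.230000: f = 8.834410, f' = 7.097000 → s_1 = 6.230000 - (8.834410)/(7.097000) = 4.985191
s_1 = 4.985191: f = 1.549550, f' = 4.607382 → s_2 = 4.985191 - (1.549550)/(4.607382) = 4.648872
s_2 = 4.648872: f = 0.113110, f' = 3.934744 → s_3 = 4.648872 - (0.113110)/(3.934744) = 4.620125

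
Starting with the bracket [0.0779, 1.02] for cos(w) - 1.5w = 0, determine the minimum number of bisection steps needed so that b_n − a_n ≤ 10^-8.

Initial width b − a = 1.02 − 0.0779 = 0.942100.
After n steps the width is (b−a)/2^n; need (b−a)/2^n ≤ 10^-8.
So n ≥ log₂(0.942100/10^-8) = log₂(94210000.0000) ≈ 26.4894.
Hence n = 27.

27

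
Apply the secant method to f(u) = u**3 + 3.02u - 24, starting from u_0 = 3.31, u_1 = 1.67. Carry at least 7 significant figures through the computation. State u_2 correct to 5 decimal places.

2.31143

f(u_0) = 22.260891, f(u_1) = -14.299137
u_2 = 1.670000 - (-14.299137)·(1.670000 - 3.310000)/(-14.299137 - (22.260891)) = 2.311427; f(u_2) = -4.670244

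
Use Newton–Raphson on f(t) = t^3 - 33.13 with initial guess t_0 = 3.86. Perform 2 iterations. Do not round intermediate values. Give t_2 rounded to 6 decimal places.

3.214895

f'(t) = 3t^2
t_0 = 3.860000: f = 24.382456, f' = 44.698800 → t_1 = 3.860000 - (24.382456)/(44.698800) = 3.314517
t_1 = 3.314517: f = 3.283345, f' = 32.958060 → t_2 = 3.314517 - (3.283345)/(32.958060) = 3.214895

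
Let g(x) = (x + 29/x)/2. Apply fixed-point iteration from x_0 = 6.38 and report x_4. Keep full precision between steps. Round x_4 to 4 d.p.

5.3852

x_1 = g(6.380000) = 5.462727
x_2 = g(5.462727) = 5.385715
x_3 = g(5.385715) = 5.385165
x_4 = g(5.385165) = 5.385165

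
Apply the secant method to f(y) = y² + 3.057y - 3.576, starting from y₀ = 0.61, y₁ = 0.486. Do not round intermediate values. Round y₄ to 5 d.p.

Secant update: y_(k+1) = y_k − f(y_k)·(y_k − y_(k-1))/(f(y_k) − f(y_(k-1))).
f(y_0) = -1.339130, f(y_1) = -1.854102
y_2 = 0.486000 - (-1.854102)·(0.486000 - 0.610000)/(-1.854102 - (-1.339130)) = 0.932449; f(y_2) = 0.143957
y_3 = 0.932449 - (0.143957)·(0.932449 - 0.486000)/(0.143957 - (-1.854102)) = 0.900283; f(y_3) = -0.013326
y_4 = 0.900283 - (-0.013326)·(0.900283 - 0.932449)/(-0.013326 - (0.143957)) = 0.903008; f(y_4) = -0.000080

0.90301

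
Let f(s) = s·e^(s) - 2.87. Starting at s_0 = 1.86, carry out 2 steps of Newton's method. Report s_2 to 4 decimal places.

1.0981

Newton update: s ← s − f(s)/f'(s).
f'(s) = (s + 1)·e^(s)
s_0 = 1.860000: f = 9.078150, f' = 18.371887 → s_1 = 1.860000 - (9.078150)/(18.371887) = 1.365867
s_1 = 1.365867: f = 2.482999, f' = 9.272119 → s_2 = 1.365867 - (2.482999)/(9.272119) = 1.098075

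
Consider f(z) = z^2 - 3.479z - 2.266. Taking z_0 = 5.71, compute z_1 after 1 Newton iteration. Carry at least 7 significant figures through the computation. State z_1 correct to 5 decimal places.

4.39115

Newton update: z ← z − f(z)/f'(z).
f'(z) = 2z - 3.479
z_0 = 5.710000: f = 10.473010, f' = 7.941000 → z_1 = 5.710000 - (10.473010)/(7.941000) = 4.391147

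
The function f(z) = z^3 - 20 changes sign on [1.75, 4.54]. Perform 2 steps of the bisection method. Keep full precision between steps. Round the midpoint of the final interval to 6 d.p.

f(1.750000) = -14.640625, f(4.540000) = 73.576664 (opposite signs)
step 1: m = 3.145000, f(m) = 11.107274 > 0 → root in [1.750000, 3.145000]
step 2: m = 2.447500, f(m) = -5.338848 < 0 → root in [2.447500, 3.145000]
Midpoint of [2.447500, 3.145000] = 2.796250

2.796250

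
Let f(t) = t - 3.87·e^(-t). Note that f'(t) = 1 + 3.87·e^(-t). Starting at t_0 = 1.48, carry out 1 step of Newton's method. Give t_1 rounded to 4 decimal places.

t_0 = 1.480000: f = 0.599042, f' = 1.880958 → t_1 = 1.480000 - (0.599042)/(1.880958) = 1.161523

1.1615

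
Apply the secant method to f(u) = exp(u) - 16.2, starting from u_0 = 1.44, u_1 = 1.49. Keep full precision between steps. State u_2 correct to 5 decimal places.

4.20787

Secant update: u_(k+1) = u_k − f(u_k)·(u_k − u_(k-1))/(f(u_k) − f(u_(k-1))).
f(u_0) = -11.979304, f(u_1) = -11.762904
u_2 = 1.490000 - (-11.762904)·(1.490000 - 1.440000)/(-11.762904 - (-11.979304)) = 4.207865; f(u_2) = 51.012902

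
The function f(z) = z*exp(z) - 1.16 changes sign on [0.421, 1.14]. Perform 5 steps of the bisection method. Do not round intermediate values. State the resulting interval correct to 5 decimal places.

f(0.421000) = -0.518613, f(1.140000) = 2.404516 (opposite signs)
step 1: m = 0.780500, f(m) = 0.543491 > 0 → root in [0.421000, 0.780500]
step 2: m = 0.600750, f(m) = -0.064541 < 0 → root in [0.600750, 0.780500]
step 3: m = 0.690625, f(m) = 0.217771 > 0 → root in [0.600750, 0.690625]
step 4: m = 0.645687, f(m) = 0.071518 > 0 → root in [0.600750, 0.645687]
step 5: m = 0.623219, f(m) = 0.002254 > 0 → root in [0.600750, 0.623219]

[0.60075, 0.62322]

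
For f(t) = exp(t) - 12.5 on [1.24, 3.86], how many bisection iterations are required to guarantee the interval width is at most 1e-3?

Initial width b − a = 3.86 − 1.24 = 2.620000.
After n steps the width is (b−a)/2^n; need (b−a)/2^n ≤ 1e-3.
So n ≥ log₂(2.620000/1e-3) = log₂(2620.0000) ≈ 11.3554.
Hence n = 12.

12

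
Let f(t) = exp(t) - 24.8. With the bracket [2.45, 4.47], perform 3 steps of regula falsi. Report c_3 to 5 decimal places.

f(2.450000) = -13.211653, f(4.470000) = 62.556723
step 1: c = 2.802225, f(c) = -8.318718 < 0 → new bracket [2.802225, 4.470000]
step 2: c = 2.997974, f(c) = -4.755123 < 0 → new bracket [2.997974, 4.470000]
step 3: c = 3.101962, f(c) = -2.558448 < 0 → new bracket [3.101962, 4.470000]

3.10196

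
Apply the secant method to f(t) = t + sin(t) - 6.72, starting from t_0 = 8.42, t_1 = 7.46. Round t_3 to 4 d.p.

f(t_0) = 2.544043, f(t_1) = 1.663388
t_2 = 7.460000 - (1.663388)·(7.460000 - 8.420000)/(1.663388 - (2.544043)) = 5.646744; f(t_2) = -1.667592
t_3 = 5.646744 - (-1.667592)·(5.646744 - 7.460000)/(-1.667592 - (1.663388)) = 6.554517; f(t_3) = 0.102531

6.5545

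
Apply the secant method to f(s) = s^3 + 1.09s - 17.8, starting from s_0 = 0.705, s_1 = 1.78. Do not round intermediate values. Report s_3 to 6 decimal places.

f(s_0) = -16.681147, f(s_1) = -10.220048
s_2 = 1.780000 - (-10.220048)·(1.780000 - 0.705000)/(-10.220048 - (-16.681147)) = 3.480415; f(s_2) = 28.152931
s_3 = 3.480415 - (28.152931)·(3.480415 - 1.780000)/(28.152931 - (-10.220048)) = 2.232879; f(s_3) = -4.233585

2.232879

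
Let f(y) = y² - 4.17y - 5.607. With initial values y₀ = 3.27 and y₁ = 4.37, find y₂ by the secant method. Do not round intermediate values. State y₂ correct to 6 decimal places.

f(y_0) = -8.550000, f(y_1) = -4.733000
y_2 = 4.370000 - (-4.733000)·(4.370000 - 3.270000)/(-4.733000 - (-8.550000)) = 5.733977; f(y_2) = 3.360808

5.733977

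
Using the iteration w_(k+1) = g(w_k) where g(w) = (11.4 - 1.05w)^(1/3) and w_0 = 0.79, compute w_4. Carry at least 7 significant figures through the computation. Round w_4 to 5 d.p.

2.09532

w_1 = g(0.790000) = 2.194650
w_2 = g(2.194650) = 2.087424
w_3 = g(2.087424) = 2.096002
w_4 = g(2.096002) = 2.095318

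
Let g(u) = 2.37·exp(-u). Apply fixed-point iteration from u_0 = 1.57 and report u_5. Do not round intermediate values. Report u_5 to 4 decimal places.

0.6099

u_1 = g(1.570000) = 0.493067
u_2 = g(0.493067) = 1.447478
u_3 = g(1.447478) = 0.557335
u_4 = g(0.557335) = 1.357378
u_5 = g(1.357378) = 0.609883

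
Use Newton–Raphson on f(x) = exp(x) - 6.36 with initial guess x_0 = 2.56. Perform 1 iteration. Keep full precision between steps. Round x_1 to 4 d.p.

2.0517

f'(x) = exp(x)
x_0 = 2.560000: f = 6.575817, f' = 12.935817 → x_1 = 2.560000 - (6.575817)/(12.935817) = 2.051658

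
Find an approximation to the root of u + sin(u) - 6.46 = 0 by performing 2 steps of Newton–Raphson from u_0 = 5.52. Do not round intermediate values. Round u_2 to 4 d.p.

Newton update: u ← u − f(u)/f'(u).
f'(u) = 1 + cos(u)
u_0 = 5.520000: f = -1.631227, f' = 1.722638 → u_1 = 5.520000 - (-1.631227)/(1.722638) = 6.466935
u_1 = 6.466935: f = 0.189653, f' = 1.983165 → u_2 = 6.466935 - (0.189653)/(1.983165) = 6.371304

6.3713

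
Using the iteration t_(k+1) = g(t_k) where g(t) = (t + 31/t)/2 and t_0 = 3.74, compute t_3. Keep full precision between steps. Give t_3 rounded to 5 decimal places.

t_1 = g(3.740000) = 6.014385
t_2 = g(6.014385) = 5.584347
t_3 = g(5.584347) = 5.567789

5.56779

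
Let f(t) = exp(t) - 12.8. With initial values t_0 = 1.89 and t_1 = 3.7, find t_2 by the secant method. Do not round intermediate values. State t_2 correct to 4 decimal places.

Secant update: t_(k+1) = t_k − f(t_k)·(t_k − t_(k-1))/(f(t_k) − f(t_(k-1))).
f(t_0) = -6.180631, f(t_1) = 27.647304
t_2 = 3.700000 - (27.647304)·(3.700000 - 1.890000)/(27.647304 - (-6.180631)) = 2.220701; f(t_2) = -3.586210

2.2207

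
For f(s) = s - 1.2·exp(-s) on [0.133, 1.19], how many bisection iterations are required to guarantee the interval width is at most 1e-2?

Initial width b − a = 1.19 − 0.133 = 1.057000.
After n steps the width is (b−a)/2^n; need (b−a)/2^n ≤ 1e-2.
So n ≥ log₂(1.057000/1e-2) = log₂(105.7000) ≈ 6.7238.
Hence n = 7.

7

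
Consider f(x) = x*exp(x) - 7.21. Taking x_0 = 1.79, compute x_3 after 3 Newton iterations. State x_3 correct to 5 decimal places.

1.54224

f'(x) = (x+1)*exp(x)
x_0 = 1.790000: f = 3.511120, f' = 16.710572 → x_1 = 1.790000 - (3.511120)/(16.710572) = 1.579886
x_1 = 1.579886: f = 0.459406, f' = 12.523810 → x_2 = 1.579886 - (0.459406)/(12.523810) = 1.543204
x_2 = 1.543204: f = 0.011511, f' = 11.901069 → x_3 = 1.543204 - (0.011511)/(11.901069) = 1.542236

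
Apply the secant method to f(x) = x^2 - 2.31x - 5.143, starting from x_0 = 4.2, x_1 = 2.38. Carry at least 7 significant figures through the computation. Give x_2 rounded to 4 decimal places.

f(x_0) = 2.795000, f(x_1) = -4.976400
x_2 = 2.380000 - (-4.976400)·(2.380000 - 4.200000)/(-4.976400 - (2.795000)) = 3.545433; f(x_2) = -0.762854

3.5454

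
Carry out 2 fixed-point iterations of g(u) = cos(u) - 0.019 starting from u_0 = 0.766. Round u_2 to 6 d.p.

0.744753

u_1 = g(0.766000) = 0.701689
u_2 = g(0.701689) = 0.744753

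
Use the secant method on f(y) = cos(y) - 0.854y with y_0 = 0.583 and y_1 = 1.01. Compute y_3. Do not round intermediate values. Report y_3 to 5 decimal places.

f(y_0) = 0.336933, f(y_1) = -0.330679
y_2 = 1.010000 - (-0.330679)·(1.010000 - 0.583000)/(-0.330679 - (0.336933)) = 0.798500; f(y_2) = 0.015863
y_3 = 0.798500 - (0.015863)·(0.798500 - 1.010000)/(0.015863 - (-0.330679)) = 0.808181; f(y_3) = 0.000628

0.80818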